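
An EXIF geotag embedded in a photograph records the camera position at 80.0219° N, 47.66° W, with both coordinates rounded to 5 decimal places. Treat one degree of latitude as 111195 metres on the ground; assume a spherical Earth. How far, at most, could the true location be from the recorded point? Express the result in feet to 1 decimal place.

1.9 feet

Rounding to 5 decimal places leaves each coordinate within ±5e-06° of the true value.
Latitude error → 5e-06 × 111195 = 0.555975 m along the meridian.
East–west component at 80.0219°: 5e-06° × 111195 × cos 80.0219° ≈ 5e-06 × 19267 ≈ 0.0963348 m.
Worst case both components are at the extreme and orthogonal: √(0.555975² + 0.0963348²) ≈ 0.564259 m.
In feet: 0.564259 m ÷ 0.3048 ≈ 1.8512 ft.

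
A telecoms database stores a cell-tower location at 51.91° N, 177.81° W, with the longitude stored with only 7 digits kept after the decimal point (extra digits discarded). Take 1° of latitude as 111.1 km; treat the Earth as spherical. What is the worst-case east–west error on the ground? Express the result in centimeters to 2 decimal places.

Truncating at 7 decimal places can drop up to a full unit in the last place, so the longitude may be off by as much as 1e-07°.
Parallels shrink by cos φ, so at 51.91° a degree of longitude is 111100 × 0.6169 ≈ 68537.4 m.
Maximum E–W displacement: 1e-07 × 68537.4 = 0.00685374 m.
That is 0.00685374 m = 0.68537 cm.

0.69 centimeters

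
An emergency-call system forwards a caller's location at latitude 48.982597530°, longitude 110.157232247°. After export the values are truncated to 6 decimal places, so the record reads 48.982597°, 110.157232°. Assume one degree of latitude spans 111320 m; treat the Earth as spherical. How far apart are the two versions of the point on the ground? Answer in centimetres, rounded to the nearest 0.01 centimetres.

6.17 centimetres

The latitude changed by +0.000000530° and the longitude by +0.000000247°.
N–S: 0.000000530° × 111320 m/° = 0.0589996 m.
E–W at 48.9826°: 0.000000247° × 111320 × cos 48.9826° = 0.000000247 × 111320 × 0.6563 ≈ 0.0180453 m.
Combined displacement = (0.0589996² + 0.0180453²)^½ ≈ 0.0616975 m.
That is 0.0616975 m = 6.1698 cm.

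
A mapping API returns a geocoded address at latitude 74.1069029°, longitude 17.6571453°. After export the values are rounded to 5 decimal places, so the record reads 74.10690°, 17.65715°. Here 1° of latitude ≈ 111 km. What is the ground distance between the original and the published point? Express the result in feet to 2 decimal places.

1.16 feet

The latitude changed by +0.0000029° and the longitude by -0.0000047°.
North–south shift: 0.0000029 × 111000 = 0.3219 m.
E–W at 74.1069°: -0.0000047° × 111000 × cos 74.1069° = -0.0000047 × 111000 × 0.2738 ≈ -0.142864 m.
Distance: √(0.3219² + 0.142864²) ≈ 0.352179 m.
In feet: 0.352179 m ÷ 0.3048 ≈ 1.1554 ft.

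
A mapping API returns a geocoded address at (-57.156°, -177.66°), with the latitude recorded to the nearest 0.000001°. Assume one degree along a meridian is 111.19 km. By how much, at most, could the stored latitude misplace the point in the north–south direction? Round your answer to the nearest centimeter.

Rounding to 6 decimal places leaves the latitude within ±5e-07° of the true value.
So the N–S error is at most 5e-07 × 111190 = 0.055595 m.
That is 0.055595 m = 5.5595 cm.

6 centimeters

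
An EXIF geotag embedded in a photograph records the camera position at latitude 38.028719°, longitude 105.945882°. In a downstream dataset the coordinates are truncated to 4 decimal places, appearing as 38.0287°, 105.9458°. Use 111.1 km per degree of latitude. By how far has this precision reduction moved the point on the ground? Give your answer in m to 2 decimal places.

Δlat = 38.028719 − 38.0287 = +0.000019°; Δlon = 105.945882 − 105.9458 = +0.000082°.
N–S: 0.000019° × 111100 m/° = 2.1109 m.
East–west at this latitude: 0.000082° × 111100 × cos 38.0287° ≈ 0.000082 × 87513.7 = 7.17613 m.
Combined displacement = (2.1109² + 7.17613²)^½ ≈ 7.48015 m.

7.48 m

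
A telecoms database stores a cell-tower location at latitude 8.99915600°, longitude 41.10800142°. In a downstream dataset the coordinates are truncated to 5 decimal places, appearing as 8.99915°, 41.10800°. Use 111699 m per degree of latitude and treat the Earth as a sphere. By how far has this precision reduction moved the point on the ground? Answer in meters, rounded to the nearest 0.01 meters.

The latitude changed by +0.00000600° and the longitude by +0.00000142°.
N–S: 0.00000600° × 111699 m/° = 0.670194 m.
E–W at 8.99915°: 0.00000142° × 111699 × cos 8.99915° = 0.00000142 × 111699 × 0.9877 ≈ 0.15666 m.
Combined displacement = (0.670194² + 0.15666²)^½ ≈ 0.68826 m.

0.69 meters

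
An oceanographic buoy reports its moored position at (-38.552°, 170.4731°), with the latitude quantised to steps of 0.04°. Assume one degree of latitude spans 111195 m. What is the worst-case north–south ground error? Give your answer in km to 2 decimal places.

2.22 km

With a 0.04° grid the true value lies within half a step, ±0.04°/2 = ±0.02°, of the stored one.
Along the meridian that is 0.02° × 111195 m/° = 2223.9 m.
That is 2223.9 m = 2.2239 km.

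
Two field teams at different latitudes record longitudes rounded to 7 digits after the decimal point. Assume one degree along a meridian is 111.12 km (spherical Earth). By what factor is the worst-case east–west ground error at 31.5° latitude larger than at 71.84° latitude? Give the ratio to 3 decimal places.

2.736

Rounding to 7 decimal places leaves the longitude within ±5e-08° of the true value.
At 31.5°: 5e-08° × 111120 × cos 31.5° = 5e-08 × 111120 × 0.8526 ≈ 0.0047373 m.
Error at 71.84° = 5e-08° × 111120 × cos 71.84° ≈ 0.005556 × 0.3117 = 0.0017316 m.
The ratio reduces to cos 31.5° / cos 71.84° = 0.8526/0.3117 ≈ 2.7357.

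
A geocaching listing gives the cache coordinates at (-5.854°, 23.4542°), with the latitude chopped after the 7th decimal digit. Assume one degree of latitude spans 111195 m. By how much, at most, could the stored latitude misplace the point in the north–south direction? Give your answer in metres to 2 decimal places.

0.01 metres

Truncating at 7 decimal places can drop up to a full unit in the last place, so the latitude may be off by as much as 1e-07°.
North–south distance: 1e-07° × 111195 m/° = 0.0111195 m.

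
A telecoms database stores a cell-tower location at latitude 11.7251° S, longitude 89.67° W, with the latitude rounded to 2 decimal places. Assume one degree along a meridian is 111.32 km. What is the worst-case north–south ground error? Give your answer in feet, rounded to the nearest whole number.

Rounding to 2 decimal places leaves the latitude within ±0.005° of the true value.
Along the meridian that is 0.005° × 111320 m/° = 556.6 m.
In feet: 556.6 m ÷ 0.3048 ≈ 1826.1 ft.

1826 feet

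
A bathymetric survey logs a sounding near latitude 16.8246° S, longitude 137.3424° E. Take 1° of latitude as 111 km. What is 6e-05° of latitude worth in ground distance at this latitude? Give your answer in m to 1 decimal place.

6.7 m

6e-05° × 111000 m/° = 6.66 m.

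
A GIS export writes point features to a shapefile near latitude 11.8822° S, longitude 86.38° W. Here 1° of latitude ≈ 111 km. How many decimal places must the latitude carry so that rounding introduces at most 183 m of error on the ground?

One degree of latitude covers 111000 m.
With N decimal places the half-ulp bound is 0.5·10⁻ᴺ°, or 0.5·10⁻ᴺ × 111000 m on the ground.
Need 0.5 × 111000 × 10⁻ᴺ ≤ 183 → 10⁻ᴺ ≤ 3.297e-03, so N ≥ 2.48.
At 2 places the error can reach 555 m, but 3 places keeps it to 55.5 m.

3 decimal places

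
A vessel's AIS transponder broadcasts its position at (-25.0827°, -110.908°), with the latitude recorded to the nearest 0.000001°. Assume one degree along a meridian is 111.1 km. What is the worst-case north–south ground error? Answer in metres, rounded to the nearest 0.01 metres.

0.06 metres

Rounding to 6 decimal places leaves the latitude within ±5e-07° of the true value.
So the N–S error is at most 5e-07 × 111100 = 0.05555 m.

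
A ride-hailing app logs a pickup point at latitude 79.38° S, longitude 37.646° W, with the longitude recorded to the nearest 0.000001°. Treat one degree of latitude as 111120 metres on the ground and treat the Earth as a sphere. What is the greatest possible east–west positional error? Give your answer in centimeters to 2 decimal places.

1.02 centimeters

Rounding to 6 decimal places leaves the longitude within ±5e-07° of the true value.
One degree of longitude at 79.38° is 111120 × cos 79.38° ≈ 111120 × 0.1843 = 20478.8 m.
So at most 5e-07° × 20478.8 ≈ 0.0102394 m east–west.
That is 0.0102394 m = 1.0239 cm.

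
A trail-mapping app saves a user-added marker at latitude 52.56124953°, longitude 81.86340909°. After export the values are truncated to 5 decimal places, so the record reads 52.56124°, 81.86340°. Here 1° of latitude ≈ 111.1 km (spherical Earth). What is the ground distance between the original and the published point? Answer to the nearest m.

1 m

Δlat = 52.56124953 − 52.56124 = +0.00000953°; Δlon = 81.86340909 − 81.86340 = +0.00000909°.
North–south shift: 0.00000953 × 111100 = 1.05878 m.
E–W at 52.5612°: 0.00000909° × 111100 × cos 52.5612° = 0.00000909 × 111100 × 0.6079 ≈ 0.613931 m.
Hypotenuse of the two orthogonal shifts: √(1.05878² + 0.613931²) = 1.2239 m.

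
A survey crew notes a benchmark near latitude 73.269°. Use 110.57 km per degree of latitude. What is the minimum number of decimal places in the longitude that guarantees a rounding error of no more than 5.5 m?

4 decimal places

At 73.269° one degree of longitude covers 110570 × cos 73.269° ≈ 110570 × 0.2879 ≈ 31830.7 m.
N decimal places → at most half a unit in the last place, 0.5 × 10⁻ᴺ° = 31830.7/2 × 10⁻ᴺ m.
Setting 15915.4 × 10⁻ᴺ ≤ 5.5 gives 10ᴺ ≥ 2894, i.e. N ≥ 3.46.
N = 3 would give 15.9 m (too coarse); N = 4 gives 1.59 m ≤ 5.5 m.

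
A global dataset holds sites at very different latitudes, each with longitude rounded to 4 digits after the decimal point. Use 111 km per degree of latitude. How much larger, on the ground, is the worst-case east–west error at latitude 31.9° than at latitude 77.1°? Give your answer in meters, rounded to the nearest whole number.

3 meters

Rounding to 4 decimal places leaves the longitude within ±5e-05° of the true value.
At 31.9°: 5e-05° × 111000 × cos 31.9° = 5e-05 × 111000 × 0.8490 ≈ 4.7118 m.
At 77.1°: 5e-05° × 111000 × cos 77.1° = 5e-05 × 111000 × 0.2233 ≈ 1.239 m.
So the lower-latitude error exceeds the higher by 4.7118 − 1.239 = 3.4728 m.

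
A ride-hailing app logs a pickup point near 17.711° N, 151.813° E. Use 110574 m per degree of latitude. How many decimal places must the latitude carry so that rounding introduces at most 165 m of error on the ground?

One degree of latitude covers 110574 m.
Rounding to N decimal places gives at most 0.5 × 10⁻ᴺ degrees of error, i.e. 0.5 × 10⁻ᴺ × 110574 m.
Setting 55287 × 10⁻ᴺ ≤ 165 gives 10ᴺ ≥ 335.1, i.e. N ≥ 2.53.
At 2 places the error can reach 553 m, but 3 places keeps it to 55.3 m.

3 decimal places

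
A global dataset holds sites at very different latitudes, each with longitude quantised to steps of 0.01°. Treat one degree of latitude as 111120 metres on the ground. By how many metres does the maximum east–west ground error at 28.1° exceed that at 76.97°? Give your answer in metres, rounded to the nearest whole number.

365 metres

With a 0.01° grid the true value lies within half a step, ±0.01°/2 = ±0.005°, of the stored one.
Error at 28.1° = 0.005° × 111120 × cos 28.1° ≈ 555.6 × 0.8821 = 490.11 m.
At 76.97°: 0.005° × 111120 × cos 76.97° = 0.005 × 111120 × 0.2255 ≈ 125.27 m.
Difference: 490.11 − 125.27 = 364.84 m.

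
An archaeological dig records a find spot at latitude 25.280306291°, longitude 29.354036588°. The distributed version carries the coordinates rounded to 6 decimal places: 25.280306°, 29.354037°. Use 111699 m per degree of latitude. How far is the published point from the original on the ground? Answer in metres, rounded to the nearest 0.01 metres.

The latitude changed by +0.000000291° and the longitude by -0.000000412°.
North–south shift: 0.000000291 × 111699 = 0.0325044 m.
East–west at this latitude: -0.000000412° × 111699 × cos 25.2803° ≈ -0.000000412 × 101002 = -0.0416126 m.
Combined displacement = (0.0325044² + 0.0416126²)^½ ≈ 0.0528029 m.

0.05 metres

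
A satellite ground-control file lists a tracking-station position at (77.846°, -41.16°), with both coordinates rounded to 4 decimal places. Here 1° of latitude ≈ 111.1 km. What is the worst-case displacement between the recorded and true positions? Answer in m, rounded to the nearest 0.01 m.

Rounding to 4 decimal places leaves each coordinate within ±5e-05° of the true value.
North–south component: 5e-05° × 111100 = 5.555 m.
East–west component at 77.846°: 5e-05° × 111100 × cos 77.846° ≈ 5e-05 × 23391 ≈ 1.16955 m.
Combining orthogonally: (5.555² + 1.16955²)^½ ≈ 5.67678 m.

5.68 m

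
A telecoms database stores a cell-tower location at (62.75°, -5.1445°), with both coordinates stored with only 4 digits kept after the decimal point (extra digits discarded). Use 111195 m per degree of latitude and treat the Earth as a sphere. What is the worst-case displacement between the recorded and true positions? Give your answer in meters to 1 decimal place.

Truncating at 4 decimal places can drop up to a full unit in the last place, so each coordinate may be off by as much as 0.0001°.
North–south component: 0.0001° × 111195 = 11.1195 m.
E–W at 62.75°: 0.0001° × 111195 × cos 62.75° = 0.0001 × 111195 × 0.4579 ≈ 5.09133 m.
Combining orthogonally: (11.1195² + 5.09133²)^½ ≈ 12.2297 m.

12.2 meters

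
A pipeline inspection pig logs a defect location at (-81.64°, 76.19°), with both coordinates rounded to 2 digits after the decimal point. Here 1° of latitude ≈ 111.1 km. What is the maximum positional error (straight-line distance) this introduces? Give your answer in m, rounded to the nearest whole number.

Rounding to 2 decimal places leaves each coordinate within ±0.005° of the true value.
North–south component: 0.005° × 111100 = 555.5 m.
E–W at 81.64°: 0.005° × 111100 × cos 81.64° = 0.005 × 111100 × 0.1454 ≈ 80.7655 m.
The two errors are perpendicular, so the maximum displacement is √(555.5² + 80.7655²) ≈ 561.341 m.

561 m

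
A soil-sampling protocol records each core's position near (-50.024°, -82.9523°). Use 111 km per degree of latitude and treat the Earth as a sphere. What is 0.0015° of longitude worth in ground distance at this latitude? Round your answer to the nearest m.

At 50.024° a degree of longitude is 111000 × cos 50.024° ≈ 71313.8 m, so 0.0015° corresponds to 106.971 m.

107 m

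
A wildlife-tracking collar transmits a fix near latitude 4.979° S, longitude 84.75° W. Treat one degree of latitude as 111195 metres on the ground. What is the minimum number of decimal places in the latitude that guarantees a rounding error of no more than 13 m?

4 decimal places

One degree of latitude covers 111195 m.
With N decimal places the half-ulp bound is 0.5·10⁻ᴺ°, or 0.5·10⁻ᴺ × 111195 m on the ground.
Need 0.5 × 111195 × 10⁻ᴺ ≤ 13 → 10⁻ᴺ ≤ 2.338e-04, so N ≥ 3.63.
N = 3 would give 55.6 m (too coarse); N = 4 gives 5.56 m ≤ 13 m.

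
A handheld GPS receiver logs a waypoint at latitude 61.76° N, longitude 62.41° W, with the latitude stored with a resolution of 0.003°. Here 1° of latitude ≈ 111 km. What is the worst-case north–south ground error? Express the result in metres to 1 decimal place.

166.5 metres

With a 0.003° grid the true value lies within half a step, ±0.003°/2 = ±0.0015°, of the stored one.
Along the meridian that is 0.0015° × 111000 m/° = 166.5 m.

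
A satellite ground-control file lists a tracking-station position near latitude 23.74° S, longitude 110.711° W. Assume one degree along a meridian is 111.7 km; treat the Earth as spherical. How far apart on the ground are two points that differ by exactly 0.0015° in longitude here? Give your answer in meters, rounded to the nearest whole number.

At 23.74° a degree of longitude is 111700 × cos 23.74° ≈ 102248 m, so 0.0015° corresponds to 153.372 m.

153 meters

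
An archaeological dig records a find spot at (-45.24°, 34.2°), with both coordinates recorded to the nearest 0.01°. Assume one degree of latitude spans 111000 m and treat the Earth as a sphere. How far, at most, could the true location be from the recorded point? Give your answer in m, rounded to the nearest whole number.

679 m

Rounding to 2 decimal places leaves each coordinate within ±0.005° of the true value.
N–S: 0.005° × 111000 m/° = 555 m.
E–W at 45.24°: 0.005° × 111000 × cos 45.24° = 0.005 × 111000 × 0.7041 ≈ 390.797 m.
Combining orthogonally: (555² + 390.797²)^½ ≈ 678.784 m.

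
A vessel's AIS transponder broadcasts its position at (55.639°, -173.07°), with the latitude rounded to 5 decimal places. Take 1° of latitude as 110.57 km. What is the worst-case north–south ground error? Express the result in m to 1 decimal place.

Rounding to 5 decimal places leaves the latitude within ±5e-06° of the true value.
Along the meridian that is 5e-06° × 110570 m/° = 0.55285 m.

0.6 m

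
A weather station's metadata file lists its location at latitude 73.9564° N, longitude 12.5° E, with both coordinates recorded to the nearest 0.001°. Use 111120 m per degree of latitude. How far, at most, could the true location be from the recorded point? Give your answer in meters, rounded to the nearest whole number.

Rounding to 3 decimal places leaves each coordinate within ±0.0005° of the true value.
N–S: 0.0005° × 111120 m/° = 55.56 m.
East–west component at 73.9564°: 0.0005° × 111120 × cos 73.9564° ≈ 0.0005 × 30710.1 ≈ 15.355 m.
The two errors are perpendicular, so the maximum displacement is √(55.56² + 15.355²) ≈ 57.6428 m.

58 meters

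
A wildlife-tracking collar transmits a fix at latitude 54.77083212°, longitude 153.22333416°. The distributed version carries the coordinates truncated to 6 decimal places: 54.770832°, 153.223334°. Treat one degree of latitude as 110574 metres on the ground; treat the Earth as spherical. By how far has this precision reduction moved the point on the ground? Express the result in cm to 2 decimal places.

Δlat = 54.77083212 − 54.770832 = +0.00000012°; Δlon = 153.22333416 − 153.223334 = +0.00000016°.
N–S: 0.00000012° × 110574 m/° = 0.0132689 m.
East–west at this latitude: 0.00000016° × 110574 × cos 54.7708° ≈ 0.00000016 × 63784.4 = 0.0102055 m.
Combined displacement = (0.0132689² + 0.0102055²)^½ ≈ 0.0167396 m.
That is 0.0167396 m = 1.674 cm.

1.67 cm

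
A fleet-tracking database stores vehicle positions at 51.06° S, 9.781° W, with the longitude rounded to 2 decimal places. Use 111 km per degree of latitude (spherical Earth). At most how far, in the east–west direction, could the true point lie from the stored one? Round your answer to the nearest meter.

349 meters

Rounding to 2 decimal places leaves the longitude within ±0.005° of the true value.
At latitude 51.06° a degree of longitude spans 111000 m × cos 51.06° = 111000 × 0.6285 ≈ 69764.2 m.
Maximum E–W displacement: 0.005 × 69764.2 = 348.821 m.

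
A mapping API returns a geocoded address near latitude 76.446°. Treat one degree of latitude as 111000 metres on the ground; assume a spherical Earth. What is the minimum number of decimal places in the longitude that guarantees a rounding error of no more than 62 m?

3 decimal places

At 76.446° one degree of longitude covers 111000 × cos 76.446° ≈ 111000 × 0.2344 ≈ 26014.1 m.
With N decimal places the half-ulp bound is 0.5·10⁻ᴺ°, or 0.5·10⁻ᴺ × 26014.1 m on the ground.
Setting 13007.1 × 10⁻ᴺ ≤ 62 gives 10ᴺ ≥ 209.8, i.e. N ≥ 2.32.
So 3 decimal places suffice (13 m); 2 would allow up to 130 m.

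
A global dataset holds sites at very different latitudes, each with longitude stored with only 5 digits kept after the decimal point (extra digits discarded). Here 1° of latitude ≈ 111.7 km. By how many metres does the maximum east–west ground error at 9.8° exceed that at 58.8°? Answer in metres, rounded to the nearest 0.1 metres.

Truncating at 5 decimal places can drop up to a full unit in the last place, so the longitude may be off by as much as 1e-05°.
At 9.8°: 1e-05° × 111700 × cos 9.8° = 1e-05 × 111700 × 0.9854 ≈ 1.1007 m.
Error at 58.8° = 1e-05° × 111700 × cos 58.8° ≈ 1.117 × 0.5180 = 0.57864 m.
Difference: 1.1007 − 0.57864 = 0.52206 m.

0.5 metres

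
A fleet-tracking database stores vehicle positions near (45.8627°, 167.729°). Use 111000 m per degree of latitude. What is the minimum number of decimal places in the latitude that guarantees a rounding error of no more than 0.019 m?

7 decimal places

One degree of latitude covers 111000 m.
Rounding to N decimal places gives at most 0.5 × 10⁻ᴺ degrees of error, i.e. 0.5 × 10⁻ᴺ × 111000 m.
Need 0.5 × 111000 × 10⁻ᴺ ≤ 0.019 → 10⁻ᴺ ≤ 3.423e-07, so N ≥ 6.47.
At 6 places the error can reach 0.0555 m, but 7 places keeps it to 0.00555 m.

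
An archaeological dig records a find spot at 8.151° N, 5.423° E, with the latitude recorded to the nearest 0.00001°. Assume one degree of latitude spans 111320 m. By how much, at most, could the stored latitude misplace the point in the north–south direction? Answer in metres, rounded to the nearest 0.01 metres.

Rounding to 5 decimal places leaves the latitude within ±5e-06° of the true value.
So the N–S error is at most 5e-06 × 111320 = 0.5566 m.

0.56 metres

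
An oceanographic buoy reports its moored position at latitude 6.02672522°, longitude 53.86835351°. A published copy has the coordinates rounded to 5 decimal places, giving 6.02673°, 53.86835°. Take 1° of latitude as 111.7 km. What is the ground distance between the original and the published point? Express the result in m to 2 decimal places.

0.66 m

Δlat = 6.02672522 − 6.02673 = -0.00000478°; Δlon = 53.86835351 − 53.86835 = +0.00000351°.
N–S: -0.00000478° × 111700 m/° = -0.533926 m.
E–W at 6.02673°: 0.00000351° × 111700 × cos 6.02673° = 0.00000351 × 111700 × 0.9945 ≈ 0.3899 m.
Combined displacement = (0.533926² + 0.3899²)^½ ≈ 0.661135 m.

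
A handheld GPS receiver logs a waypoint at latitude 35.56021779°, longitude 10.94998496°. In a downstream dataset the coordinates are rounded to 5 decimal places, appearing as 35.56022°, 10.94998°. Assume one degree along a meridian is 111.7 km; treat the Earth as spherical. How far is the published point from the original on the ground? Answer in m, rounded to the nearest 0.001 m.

The latitude changed by -0.00000221° and the longitude by +0.00000496°.
North–south shift: -0.00000221 × 111700 = -0.246857 m.
E–W at 35.5602°: 0.00000496° × 111700 × cos 35.5602° = 0.00000496 × 111700 × 0.8135 ≈ 0.450708 m.
Hypotenuse of the two orthogonal shifts: √(0.246857² + 0.450708²) = 0.513883 m.

0.514 m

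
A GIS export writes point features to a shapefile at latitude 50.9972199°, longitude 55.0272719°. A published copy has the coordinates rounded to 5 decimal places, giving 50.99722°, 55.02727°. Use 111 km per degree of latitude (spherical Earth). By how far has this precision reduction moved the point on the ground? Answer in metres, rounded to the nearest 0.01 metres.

The latitude changed by -0.0000001° and the longitude by +0.0000019°.
North–south shift: -0.0000001 × 111000 = -0.0111 m.
E–W at 50.9972°: 0.0000019° × 111000 × cos 50.9972° = 0.0000019 × 111000 × 0.6294 ≈ 0.132732 m.
Distance: √(0.0111² + 0.132732²) ≈ 0.133195 m.

0.13 metres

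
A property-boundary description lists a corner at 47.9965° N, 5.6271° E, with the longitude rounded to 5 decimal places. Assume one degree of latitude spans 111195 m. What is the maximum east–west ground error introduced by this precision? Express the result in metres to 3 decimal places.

0.372 metres

Rounding to 5 decimal places leaves the longitude within ±5e-06° of the true value.
One degree of longitude at 47.9965° is 111195 × cos 47.9965° ≈ 111195 × 0.6692 = 74409 m.
Maximum E–W displacement: 5e-06 × 74409 = 0.372045 m.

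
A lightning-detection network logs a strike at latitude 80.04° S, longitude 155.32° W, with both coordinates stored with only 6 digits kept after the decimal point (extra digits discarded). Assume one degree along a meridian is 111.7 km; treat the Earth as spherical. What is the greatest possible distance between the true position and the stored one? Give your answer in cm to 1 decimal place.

Truncating at 6 decimal places can drop up to a full unit in the last place, so each coordinate may be off by as much as 1e-06°.
Latitude error → 1e-06 × 111700 = 0.1117 m along the meridian.
E–W at 80.04°: 1e-06° × 111700 × cos 80.04° = 1e-06 × 111700 × 0.1730 ≈ 0.0193197 m.
Worst case both components are at the extreme and orthogonal: √(0.1117² + 0.0193197²) ≈ 0.113358 m.
That is 0.113358 m = 11.336 cm.

11.3 cm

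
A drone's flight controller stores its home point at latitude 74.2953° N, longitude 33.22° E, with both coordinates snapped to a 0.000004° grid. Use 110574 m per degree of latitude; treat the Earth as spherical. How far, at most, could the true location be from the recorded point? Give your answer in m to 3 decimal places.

With a 0.000004° grid the true value lies within half a step, ±0.000004°/2 = ±2e-06°, of the stored one.
Latitude error → 2e-06 × 110574 = 0.221148 m along the meridian.
E–W at 74.2953°: 2e-06° × 110574 × cos 74.2953° = 2e-06 × 110574 × 0.2707 ≈ 0.0598602 m.
Combining orthogonally: (0.221148² + 0.0598602²)^½ ≈ 0.229106 m.

0.229 m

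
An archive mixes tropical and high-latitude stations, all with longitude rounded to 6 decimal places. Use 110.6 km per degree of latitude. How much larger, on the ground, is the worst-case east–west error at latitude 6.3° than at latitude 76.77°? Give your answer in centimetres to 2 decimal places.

4.23 centimetres

Rounding to 6 decimal places leaves the longitude within ±5e-07° of the true value.
Error at 6.3° = 5e-07° × 110600 × cos 6.3° ≈ 0.0553 × 0.9940 = 0.054966 m.
Error at 76.77° = 5e-07° × 110600 × cos 76.77° ≈ 0.0553 × 0.2289 = 0.012656 m.
Difference: 0.054966 − 0.012656 = 0.04231 m.
That is 0.04231 m = 4.231 cm.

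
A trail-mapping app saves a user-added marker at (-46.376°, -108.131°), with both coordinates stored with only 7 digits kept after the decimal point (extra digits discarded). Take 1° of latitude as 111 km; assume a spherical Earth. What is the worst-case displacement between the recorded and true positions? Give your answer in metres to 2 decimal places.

0.01 metres

Truncating at 7 decimal places can drop up to a full unit in the last place, so each coordinate may be off by as much as 1e-07°.
North–south component: 1e-07° × 111000 = 0.0111 m.
E–W at 46.376°: 1e-07° × 111000 × cos 46.376° = 1e-07 × 111000 × 0.6899 ≈ 0.00765814 m.
Worst case both components are at the extreme and orthogonal: √(0.0111² + 0.00765814²) ≈ 0.0134854 m.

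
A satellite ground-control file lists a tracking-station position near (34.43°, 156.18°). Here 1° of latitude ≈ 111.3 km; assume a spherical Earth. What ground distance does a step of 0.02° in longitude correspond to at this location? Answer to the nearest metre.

1836 metres

One degree of longitude here spans 111300 × cos 34.43° = 111300 × 0.8248 ≈ 91802.2 m; 0.02° of that is 1836.04 m.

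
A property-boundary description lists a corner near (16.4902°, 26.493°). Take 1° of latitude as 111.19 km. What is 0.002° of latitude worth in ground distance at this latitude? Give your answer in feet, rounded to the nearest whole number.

0.002° × 111190 m/° = 222.38 m.
In feet: 222.38 m ÷ 0.3048 ≈ 729.59 ft.

730 feet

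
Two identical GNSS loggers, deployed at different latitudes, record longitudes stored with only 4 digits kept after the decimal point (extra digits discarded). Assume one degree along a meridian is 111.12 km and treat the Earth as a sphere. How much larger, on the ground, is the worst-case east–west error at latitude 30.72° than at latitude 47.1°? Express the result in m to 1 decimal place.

Truncating at 4 decimal places can drop up to a full unit in the last place, so the longitude may be off by as much as 0.0001°.
At 30.72°: 0.0001° × 111120 × cos 30.72° = 0.0001 × 111120 × 0.8597 ≈ 9.5527 m.
Error at 47.1° = 0.0001° × 111120 × cos 47.1° ≈ 11.112 × 0.6807 = 7.5642 m.
Difference: 9.5527 − 7.5642 = 1.9885 m.

2.0 m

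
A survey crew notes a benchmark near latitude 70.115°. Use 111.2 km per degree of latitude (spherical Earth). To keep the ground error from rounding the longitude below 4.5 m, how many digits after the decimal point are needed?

4

At 70.115° one degree of longitude covers 111200 × cos 70.115° ≈ 111200 × 0.3401 ≈ 37822.8 m.
Rounding to N decimal places gives at most 0.5 × 10⁻ᴺ degrees of error, i.e. 0.5 × 10⁻ᴺ × 37822.8 m.
Setting 18911.4 × 10⁻ᴺ ≤ 4.5 gives 10ᴺ ≥ 4203, i.e. N ≥ 3.62.
So 4 decimal places suffice (1.89 m); 3 would allow up to 18.9 m.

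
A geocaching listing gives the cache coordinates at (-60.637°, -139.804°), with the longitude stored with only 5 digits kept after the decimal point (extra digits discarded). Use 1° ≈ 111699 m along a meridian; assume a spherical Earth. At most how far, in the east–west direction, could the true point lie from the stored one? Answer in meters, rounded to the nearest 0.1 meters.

Truncating at 5 decimal places can drop up to a full unit in the last place, so the longitude may be off by as much as 1e-05°.
Parallels shrink by cos φ, so at 60.637° a degree of longitude is 111699 × 0.4903 ≈ 54770.6 m.
So at most 1e-05° × 54770.6 ≈ 0.547706 m east–west.

0.5 meters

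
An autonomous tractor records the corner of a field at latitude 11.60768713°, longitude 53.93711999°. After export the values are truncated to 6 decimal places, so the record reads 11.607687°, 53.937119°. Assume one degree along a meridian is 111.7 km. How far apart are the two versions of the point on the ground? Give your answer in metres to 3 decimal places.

0.109 metres

Δlat = 11.60768713 − 11.607687 = +0.00000013°; Δlon = 53.93711999 − 53.937119 = +0.00000099°.
N–S: 0.00000013° × 111700 m/° = 0.014521 m.
E–W at 11.6077°: 0.00000099° × 111700 × cos 11.6077° = 0.00000099 × 111700 × 0.9795 ≈ 0.108321 m.
Combined displacement = (0.014521² + 0.108321²)^½ ≈ 0.10929 m.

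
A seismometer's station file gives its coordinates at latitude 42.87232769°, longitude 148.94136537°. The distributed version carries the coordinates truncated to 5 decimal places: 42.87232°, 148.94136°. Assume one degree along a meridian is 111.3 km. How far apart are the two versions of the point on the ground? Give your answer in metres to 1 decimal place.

1.0 metres

The latitude changed by +0.00000769° and the longitude by +0.00000537°.
N–S: 0.00000769° × 111300 m/° = 0.855897 m.
E–W at 42.8723°: 0.00000537° × 111300 × cos 42.8723° = 0.00000537 × 111300 × 0.7329 ≈ 0.438023 m.
Combined displacement = (0.855897² + 0.438023²)^½ ≈ 0.96147 m.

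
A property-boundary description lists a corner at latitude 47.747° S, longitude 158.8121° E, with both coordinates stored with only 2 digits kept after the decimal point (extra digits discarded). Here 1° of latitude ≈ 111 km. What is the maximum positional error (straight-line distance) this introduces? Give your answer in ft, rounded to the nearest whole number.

4388 ft

Truncating at 2 decimal places can drop up to a full unit in the last place, so each coordinate may be off by as much as 0.01°.
N–S: 0.01° × 111000 m/° = 1110 m.
Longitude error → 0.01 × 111000 × cos 47.747° = 0.01 × 111000 × 0.6724 ≈ 746.37 m.
The two errors are perpendicular, so the maximum displacement is √(1110² + 746.37²) ≈ 1337.6 m.
Converting: 1337.6 m × 3.2808 ft/m ≈ 4388.4 ft.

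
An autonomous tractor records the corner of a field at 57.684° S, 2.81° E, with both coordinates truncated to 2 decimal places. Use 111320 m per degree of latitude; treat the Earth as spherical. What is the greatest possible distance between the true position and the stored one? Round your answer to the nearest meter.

1262 meters

Truncating at 2 decimal places can drop up to a full unit in the last place, so each coordinate may be off by as much as 0.01°.
North–south component: 0.01° × 111320 = 1113.2 m.
E–W at 57.684°: 0.01° × 111320 × cos 57.684° = 0.01 × 111320 × 0.5346 ≈ 595.104 m.
Combining orthogonally: (1113.2² + 595.104²)^½ ≈ 1262.28 m.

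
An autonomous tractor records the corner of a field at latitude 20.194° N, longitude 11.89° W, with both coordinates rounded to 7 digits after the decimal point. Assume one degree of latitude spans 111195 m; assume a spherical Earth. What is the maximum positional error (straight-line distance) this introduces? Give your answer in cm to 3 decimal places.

0.762 cm

Rounding to 7 decimal places leaves each coordinate within ±5e-08° of the true value.
N–S: 5e-08° × 111195 m/° = 0.00555975 m.
Longitude error → 5e-08 × 111195 × cos 20.194° = 5e-08 × 111195 × 0.9385 ≈ 0.00521799 m.
Worst case both components are at the extreme and orthogonal: √(0.00555975² + 0.00521799²) ≈ 0.00762484 m.
That is 0.00762484 m = 0.76248 cm.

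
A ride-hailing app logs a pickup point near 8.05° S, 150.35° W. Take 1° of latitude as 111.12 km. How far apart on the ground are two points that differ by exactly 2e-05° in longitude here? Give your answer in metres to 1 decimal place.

2.2 metres

At 8.05° a degree of longitude is 111120 × cos 8.05° ≈ 110025 m, so 2e-05° corresponds to 2.2005 m.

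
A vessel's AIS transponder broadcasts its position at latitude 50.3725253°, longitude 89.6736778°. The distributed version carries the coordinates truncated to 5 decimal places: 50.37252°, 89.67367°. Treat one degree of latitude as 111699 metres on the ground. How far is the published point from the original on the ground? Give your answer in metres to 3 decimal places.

0.812 metres

Δlat = 50.3725253 − 50.37252 = +0.0000053°; Δlon = 89.6736778 − 89.67367 = +0.0000078°.
N–S: 0.0000053° × 111699 m/° = 0.592005 m.
East–west at this latitude: 0.0000078° × 111699 × cos 50.3725° ≈ 0.0000078 × 71240.9 = 0.555679 m.
Distance: √(0.592005² + 0.555679²) ≈ 0.811941 m.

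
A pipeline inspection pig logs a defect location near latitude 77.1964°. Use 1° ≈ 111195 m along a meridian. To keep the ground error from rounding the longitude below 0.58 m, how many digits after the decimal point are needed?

At 77.1964° one degree of longitude covers 111195 × cos 77.1964° ≈ 111195 × 0.2216 ≈ 24641.9 m.
With N decimal places the half-ulp bound is 0.5·10⁻ᴺ°, or 0.5·10⁻ᴺ × 24641.9 m on the ground.
Setting 12320.9 × 10⁻ᴺ ≤ 0.58 gives 10ᴺ ≥ 2.124e+04, i.e. N ≥ 4.33.
N = 4 would give 1.23 m (too coarse); N = 5 gives 0.123 m ≤ 0.58 m.

5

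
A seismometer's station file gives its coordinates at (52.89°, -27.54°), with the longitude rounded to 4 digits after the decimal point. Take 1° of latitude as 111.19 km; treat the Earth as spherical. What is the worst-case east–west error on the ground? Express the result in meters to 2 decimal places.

Rounding to 4 decimal places leaves the longitude within ±5e-05° of the true value.
Parallels shrink by cos φ, so at 52.89° a degree of longitude is 111190 × 0.6033 ≈ 67086.2 m.
So at most 5e-05° × 67086.2 ≈ 3.35431 m east–west.

3.35 meters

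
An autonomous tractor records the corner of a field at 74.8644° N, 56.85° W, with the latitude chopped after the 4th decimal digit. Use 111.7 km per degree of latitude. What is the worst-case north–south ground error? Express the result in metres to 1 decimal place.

Truncating at 4 decimal places can drop up to a full unit in the last place, so the latitude may be off by as much as 0.0001°.
North–south distance: 0.0001° × 111700 m/° = 11.17 m.

11.2 metres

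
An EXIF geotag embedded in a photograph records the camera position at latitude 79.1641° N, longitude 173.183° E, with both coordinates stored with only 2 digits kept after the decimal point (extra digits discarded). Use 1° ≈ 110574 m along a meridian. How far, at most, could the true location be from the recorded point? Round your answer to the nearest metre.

1125 metres

Truncating at 2 decimal places can drop up to a full unit in the last place, so each coordinate may be off by as much as 0.01°.
N–S: 0.01° × 110574 m/° = 1105.74 m.
East–west component at 79.1641°: 0.01° × 110574 × cos 79.1641° ≈ 0.01 × 20787.6 ≈ 207.876 m.
The two errors are perpendicular, so the maximum displacement is √(1105.74² + 207.876²) ≈ 1125.11 m.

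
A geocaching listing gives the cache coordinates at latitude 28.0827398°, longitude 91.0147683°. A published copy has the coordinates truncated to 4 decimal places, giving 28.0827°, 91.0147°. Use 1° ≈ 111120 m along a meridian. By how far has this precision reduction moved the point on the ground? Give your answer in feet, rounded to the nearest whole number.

The latitude changed by +0.0000398° and the longitude by +0.0000683°.
N–S: 0.0000398° × 111120 m/° = 4.42258 m.
East–west at this latitude: 0.0000683° × 111120 × cos 28.0827° ≈ 0.0000683 × 98037.7 = 6.69598 m.
Combined displacement = (4.42258² + 6.69598²)^½ ≈ 8.02467 m.
In feet: 8.02467 m ÷ 0.3048 ≈ 26.328 ft.

26 feet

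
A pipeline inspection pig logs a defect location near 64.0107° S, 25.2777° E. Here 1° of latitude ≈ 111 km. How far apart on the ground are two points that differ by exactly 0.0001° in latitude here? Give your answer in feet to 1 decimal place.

36.4 feet

0.0001° × 111000 m/° = 11.1 m.
In feet: 11.1 m ÷ 0.3048 ≈ 36.417 ft.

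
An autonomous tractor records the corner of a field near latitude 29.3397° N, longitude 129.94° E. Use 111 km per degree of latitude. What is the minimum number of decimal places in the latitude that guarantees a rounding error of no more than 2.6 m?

5 decimal places

One degree of latitude covers 111000 m.
Rounding to N decimal places gives at most 0.5 × 10⁻ᴺ degrees of error, i.e. 0.5 × 10⁻ᴺ × 111000 m.
Need 0.5 × 111000 × 10⁻ᴺ ≤ 2.6 → 10⁻ᴺ ≤ 4.685e-05, so N ≥ 4.33.
N = 4 would give 5.55 m (too coarse); N = 5 gives 0.555 m ≤ 2.6 m.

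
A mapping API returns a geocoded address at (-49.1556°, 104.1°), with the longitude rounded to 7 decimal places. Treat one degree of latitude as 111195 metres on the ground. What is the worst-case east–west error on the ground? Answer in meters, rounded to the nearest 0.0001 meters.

0.0036 meters

Rounding to 7 decimal places leaves the longitude within ±5e-08° of the true value.
Parallels shrink by cos φ, so at 49.1556° a degree of longitude is 111195 × 0.6540 ≈ 72722.3 m.
So at most 5e-08° × 72722.3 ≈ 0.00363612 m east–west.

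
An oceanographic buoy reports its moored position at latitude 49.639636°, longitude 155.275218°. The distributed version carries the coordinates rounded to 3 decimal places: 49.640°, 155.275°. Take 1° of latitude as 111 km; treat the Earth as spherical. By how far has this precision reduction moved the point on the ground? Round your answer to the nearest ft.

Δlat = 49.639636 − 49.640 = -0.000364°; Δlon = 155.275218 − 155.275 = +0.000218°.
N–S: -0.000364° × 111000 m/° = -40.404 m.
East–west at this latitude: 0.000218° × 111000 × cos 49.64° ≈ 0.000218 × 71882.3 = 15.6703 m.
Hypotenuse of the two orthogonal shifts: √(40.404² + 15.6703²) = 43.3364 m.
In feet: 43.3364 m ÷ 0.3048 ≈ 142.18 ft.

142 ft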